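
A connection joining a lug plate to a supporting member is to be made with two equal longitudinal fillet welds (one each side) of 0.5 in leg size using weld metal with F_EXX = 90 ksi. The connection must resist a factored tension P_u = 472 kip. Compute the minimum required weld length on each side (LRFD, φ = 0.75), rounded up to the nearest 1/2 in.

Throat t_e = 0.707 × 0.5 = 0.3535 in.
φr_n = 0.75 × 0.6 × 90 × 0.3535 = 14.32 kip/in.
L_req = P_u / φr_n = 472 / 14.32 = 32.97 in total.
Per side: 32.97 / 2 = 16.48 in.
Round up → use L = 16.5 in on each side.

L = 16.5 in on each side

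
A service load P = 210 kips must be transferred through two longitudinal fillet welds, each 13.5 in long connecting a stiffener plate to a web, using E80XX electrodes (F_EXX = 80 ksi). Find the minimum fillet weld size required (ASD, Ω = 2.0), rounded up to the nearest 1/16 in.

Total weld length L = 27 in.
Required throat t_e = P × Ω / (0.6 F_EXX × L) = 210 × 2.0 / (0.6 × 80 × 27) = 0.3241 in.
Required leg w = t_e / 0.707 = 0.4584 in → use 1/2 in.

w = 1/2 in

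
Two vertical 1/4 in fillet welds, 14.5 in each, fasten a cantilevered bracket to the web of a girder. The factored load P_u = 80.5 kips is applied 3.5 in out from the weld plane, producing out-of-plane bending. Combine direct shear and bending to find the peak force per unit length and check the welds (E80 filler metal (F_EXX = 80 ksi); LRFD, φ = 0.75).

f_max ≈ 4.89 kip/in; adequate

L_w = 2 × 14.5 = 29 in; section modulus (unit throat) S = 2 × L²/6 = 70.08 in².
Direct shear f_v = P/L_w = 80.5/29 = 2.776 kip/in.
Moment M = P × e = 80.5 × 3.5 = 281.75 kip·in; bending f_b = M/S = 4.02 kip/in.
f_max = √(f_v² + f_b²) = √(2.776² + 4.02²) = 4.885 kip/in.
φr_n = 0.75 × 0.6 × 80 × (0.707 × 0.25) = 6.363 kip/in → adequate.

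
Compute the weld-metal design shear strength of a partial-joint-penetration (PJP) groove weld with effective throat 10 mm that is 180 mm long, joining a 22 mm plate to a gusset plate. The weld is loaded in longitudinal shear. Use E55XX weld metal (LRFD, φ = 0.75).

E55XX → F_EXX = 550 MPa.
Effective throat (given) t_e = 10 mm.
A_we = 10 × 180 = 1800 mm².
F_nw = 0.6 F_EXX = 330 MPa.
φR_n = 0.75 × 330 × 1800 × 10⁻³ = 445.5 kN.

φR_n ≈ 446 kN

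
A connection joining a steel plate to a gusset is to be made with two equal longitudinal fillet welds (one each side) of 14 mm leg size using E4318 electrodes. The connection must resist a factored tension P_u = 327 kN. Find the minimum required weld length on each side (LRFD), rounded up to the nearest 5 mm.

E43XX → F_EXX = 430 MPa.
Throat t_e = 0.707 × 14 = 9.898 mm.
φr_n = 0.75 × 0.6 × 430 × 9.898 × 10⁻³ = 1.915 kN/mm.
L_req = P_u / φr_n = 327 / 1.915 = 170.7 mm total.
Per side: 170.7 / 2 = 85.37 mm.
Round up → use L = 90 mm on each side.

L = 90 mm on each side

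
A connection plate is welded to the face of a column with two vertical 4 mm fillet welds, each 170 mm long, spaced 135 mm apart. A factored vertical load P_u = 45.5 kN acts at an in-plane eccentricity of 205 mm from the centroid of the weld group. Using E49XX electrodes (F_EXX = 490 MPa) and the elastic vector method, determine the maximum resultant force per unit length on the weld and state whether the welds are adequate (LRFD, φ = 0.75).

Total weld length L_w = 340 mm. Treat welds as unit-width lines.
Polar moment about centroid: J = 2[d³/12 + d(b/2)²] = 2[170³/12 + 170×67.5²] = 2368000 mm³.
Direct shear f_v = P/L_w = 45.5×10³ / 340 = 133.8 N/mm (vertical).
Torsion M = P·e = 45.5×10³ × 205 = 9327500 N·mm.
Critical point at (x, y) = (67.5, 85) from centroid. f_tx = M·y/J = 334.8 N/mm; f_ty = M·x/J = 265.9 N/mm.
Resultant f_max = √[f_tx² + (f_v + f_ty)²] = √[334.8² + (133.8 + 265.9)²] = 521.4 N/mm.
Capacity per unit length: φr_n = 0.75 × 0.6 × 490 × (0.707 × 4) = 623.6 N/mm.
521.4 ≤ 623.6 → adequate.

f_max ≈ 521 N/mm; adequate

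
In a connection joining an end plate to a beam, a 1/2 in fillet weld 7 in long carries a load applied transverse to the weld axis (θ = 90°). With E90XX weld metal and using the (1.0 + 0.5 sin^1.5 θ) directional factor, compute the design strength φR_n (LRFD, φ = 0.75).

E90XX → F_EXX = 90 ksi.
t_e = 0.707 × 0.5 = 0.3535 in; A_we = 0.3535 × 7 = 2.474 in².
Directional factor: 1.0 + 0.5 sin^1.5(90°) = 1.5.
F_nw = 0.6 × 90 × 1.5 = 81 ksi.
φR_n = 0.75 × 81 × 2.474 = 150.3 kip.

φR_n ≈ 150 kip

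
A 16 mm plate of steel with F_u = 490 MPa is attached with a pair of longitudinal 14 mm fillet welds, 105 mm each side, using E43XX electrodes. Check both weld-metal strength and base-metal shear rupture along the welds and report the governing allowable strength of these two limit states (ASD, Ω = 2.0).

E43XX → F_EXX = 430 MPa.
t_e = 0.707 × 14 = 9.898 mm; L = 210 mm.
Weld metal: R_n/Ω = (1/2.0) × 0.6 × 430 × 9.898 × 210 × 10⁻³ = 268.1 kN.
Base metal (shear rupture): R_n/Ω = (1/2.0) × 0.6 × 490 × 16 × 210 × 10⁻³ = 493.9 kN.
Governing: weld metal.

R_n/Ω ≈ 268 kN (weld metal governs)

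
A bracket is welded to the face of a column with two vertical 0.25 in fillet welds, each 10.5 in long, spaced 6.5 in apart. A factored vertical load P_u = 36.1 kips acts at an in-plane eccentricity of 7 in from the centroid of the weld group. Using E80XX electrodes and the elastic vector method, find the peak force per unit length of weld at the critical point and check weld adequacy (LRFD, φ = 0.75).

E80XX → F_EXX = 80 ksi.
Total weld length L_w = 21 in. Treat welds as unit-width lines.
Polar moment about centroid: J = 2[d³/12 + d(b/2)²] = 2[10.5³/12 + 10.5×3.25²] = 414.8 in³.
Direct shear f_v = P/L_w = 36.1 / 21 = 1.719 kip/in (vertical).
Torsion M = P·e = 36.1 × 7 = 252.7 kip·in.
Critical point at (x, y) = (3.25, 5.25) from centroid. f_tx = M·y/J = 3.199 kip/in; f_ty = M·x/J = 1.98 kip/in.
Resultant f_max = √[f_tx² + (f_v + f_ty)²] = √[3.199² + (1.719 + 1.98)²] = 4.89 kip/in.
Capacity per unit length: φr_n = 0.75 × 0.6 × 80 × (0.707 × 0.25) = 6.363 kip/in.
4.89 ≤ 6.363 → adequate.

f_max ≈ 4.89 kip/in; adequate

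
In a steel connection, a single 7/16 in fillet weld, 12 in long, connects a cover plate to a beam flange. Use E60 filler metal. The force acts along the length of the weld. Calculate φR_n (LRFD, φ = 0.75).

E60XX → F_EXX = 60 ksi.
Effective throat t_e = 0.707 × 0.4375 = 0.3093 in.
Total length L = 12 in; A_we = 0.3093 × 12 = 3.712 in².
F_nw = 0.6 F_EXX = 0.6 × 60 = 36 ksi.
φR_n = 0.75 × 36 × 3.712 = 100.2 kip.

φR_n ≈ 100 kip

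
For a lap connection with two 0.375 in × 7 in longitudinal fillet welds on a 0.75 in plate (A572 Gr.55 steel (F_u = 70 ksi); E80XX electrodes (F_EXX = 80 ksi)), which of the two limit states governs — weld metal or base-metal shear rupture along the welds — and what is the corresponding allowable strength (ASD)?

t_e = 0.707 × 0.375 = 0.2651 in; L = 14 in.
Weld metal: R_n/Ω = (1/2.0) × 0.6 × 80 × 0.2651 × 14 = 89.08 kip.
Base metal (shear rupture): R_n/Ω = (1/2.0) × 0.6 × 70 × 0.75 × 14 = 220.5 kip.
Governing: weld metal.

R_n/Ω ≈ 89.1 kip (weld metal governs)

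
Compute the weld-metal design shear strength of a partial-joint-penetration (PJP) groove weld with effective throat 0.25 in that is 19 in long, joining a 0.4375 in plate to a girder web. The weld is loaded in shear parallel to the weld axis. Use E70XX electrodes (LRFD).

φR_n ≈ 150 kip

E70XX → F_EXX = 70 ksi.
Effective throat (given) t_e = 0.25 in.
A_we = 0.25 × 19 = 4.75 in².
F_nw = 0.6 F_EXX = 42 ksi.
φR_n = 0.75 × 42 × 4.75 = 149.6 kip.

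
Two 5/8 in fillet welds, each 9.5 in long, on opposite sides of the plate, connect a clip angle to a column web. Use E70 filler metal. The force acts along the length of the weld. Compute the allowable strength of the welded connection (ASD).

E70XX → F_EXX = 70 ksi.
Effective throat t_e = 0.707 × 0.625 = 0.4419 in.
Total length L = 19 in; A_we = 0.4419 × 19 = 8.396 in².
F_nw = 0.6 F_EXX = 0.6 × 70 = 42 ksi.
R_n = 42 × 8.396 = 352.6 kip; R_n/Ω = 352.6/2.0 = 176.3 kip.

R_n/Ω ≈ 176 kip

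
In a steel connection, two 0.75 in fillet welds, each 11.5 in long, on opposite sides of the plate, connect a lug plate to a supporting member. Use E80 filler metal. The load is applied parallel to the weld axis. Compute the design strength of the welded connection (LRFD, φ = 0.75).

φR_n ≈ 439 kip

E80XX → F_EXX = 80 ksi.
Effective throat t_e = 0.707 × 0.75 = 0.5302 in.
Total length L = 23 in; A_we = 0.5302 × 23 = 12.2 in².
F_nw = 0.6 F_EXX = 0.6 × 80 = 48 ksi.
φR_n = 0.75 × 48 × 12.2 = 439 kip.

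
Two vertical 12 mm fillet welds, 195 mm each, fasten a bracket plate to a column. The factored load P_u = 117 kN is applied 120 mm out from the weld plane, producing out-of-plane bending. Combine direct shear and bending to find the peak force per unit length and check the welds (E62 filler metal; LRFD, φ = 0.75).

f_max ≈ 1150 N/mm; adequate

E62XX → F_EXX = 620 MPa.
L_w = 2 × 195 = 390 mm; section modulus (unit throat) S = 2 × L²/6 = 12680 mm².
Direct shear f_v = P/L_w = 117×10³/390 = 300 N/mm.
Moment M = P × e = 117×10³ × 120 = 14040000 N·mm; bending f_b = M/S = 1108 N/mm.
f_max = √(f_v² + f_b²) = √(300² + 1108²) = 1148 N/mm.
φr_n = 0.75 × 0.6 × 620 × (0.707 × 12) = 2367 N/mm → adequate.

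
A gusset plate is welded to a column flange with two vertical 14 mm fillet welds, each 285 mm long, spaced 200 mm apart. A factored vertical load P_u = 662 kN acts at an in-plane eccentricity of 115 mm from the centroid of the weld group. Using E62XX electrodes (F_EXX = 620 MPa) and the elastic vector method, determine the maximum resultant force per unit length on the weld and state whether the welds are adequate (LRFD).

f_max ≈ 2260 N/mm; adequate

Total weld length L_w = 570 mm. Treat welds as unit-width lines.
Polar moment about centroid: J = 2[d³/12 + d(b/2)²] = 2[285³/12 + 285×100²] = 9558000 mm³.
Direct shear f_v = P/L_w = 662×10³ / 570 = 1161 N/mm (vertical).
Torsion M = P·e = 662×10³ × 115 = 76130000 N·mm.
Critical point at (x, y) = (100, 142.5) from centroid. f_tx = M·y/J = 1135 N/mm; f_ty = M·x/J = 796.5 N/mm.
Resultant f_max = √[f_tx² + (f_v + f_ty)²] = √[1135² + (1161 + 796.5)²] = 2263 N/mm.
Capacity per unit length: φr_n = 0.75 × 0.6 × 620 × (0.707 × 14) = 2762 N/mm.
2263 ≤ 2762 → adequate.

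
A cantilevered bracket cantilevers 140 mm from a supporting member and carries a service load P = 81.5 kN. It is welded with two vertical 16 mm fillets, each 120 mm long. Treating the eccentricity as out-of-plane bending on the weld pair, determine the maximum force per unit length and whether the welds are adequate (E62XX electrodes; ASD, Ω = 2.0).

E62XX → F_EXX = 620 MPa.
L_w = 2 × 120 = 240 mm; section modulus (unit throat) S = 2 × L²/6 = 4800 mm².
Direct shear f_v = P/L_w = 81.5×10³/240 = 339.6 N/mm.
Moment M = P × e = 81.5×10³ × 140 = 11410000 N·mm; bending f_b = M/S = 2377 N/mm.
f_max = √(f_v² + f_b²) = √(339.6² + 2377²) = 2401 N/mm.
r_n/Ω = (1/2.0) × 0.6 × 620 × (0.707 × 16) = 2104 N/mm → NOT adequate.

f_max ≈ 2400 N/mm; NOT adequate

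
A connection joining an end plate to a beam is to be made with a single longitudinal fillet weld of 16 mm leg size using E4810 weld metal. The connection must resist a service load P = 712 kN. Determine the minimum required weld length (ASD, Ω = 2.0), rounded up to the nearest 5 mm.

L = 440 mm

E48XX → F_EXX = 480 MPa.
Throat t_e = 0.707 × 16 = 11.31 mm.
r_n/Ω = (0.6 × 480 × 11.31) / 2.0 = 1629 N/mm = 1.629 kN/mm.
L_req = P / (r_n/Ω) = 712 / 1.629 = 437.1 mm total.
Round up → use L = 440 mm.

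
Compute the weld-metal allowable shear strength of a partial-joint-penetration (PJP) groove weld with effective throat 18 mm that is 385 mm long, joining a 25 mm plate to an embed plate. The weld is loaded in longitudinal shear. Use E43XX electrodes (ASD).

R_n/Ω ≈ 894 kN

E43XX → F_EXX = 430 MPa.
Effective throat (given) t_e = 18 mm.
A_we = 18 × 385 = 6930 mm².
F_nw = 0.6 F_EXX = 258 MPa.
R_n/Ω = (258 × 6930) / 2.0 × 10⁻³ = 894 kN.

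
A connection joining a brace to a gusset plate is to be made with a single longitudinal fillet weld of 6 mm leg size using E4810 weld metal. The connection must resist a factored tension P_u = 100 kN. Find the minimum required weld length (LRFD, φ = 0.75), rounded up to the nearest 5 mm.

L = 110 mm

E48XX → F_EXX = 480 MPa.
Throat t_e = 0.707 × 6 = 4.242 mm.
φr_n = 0.75 × 0.6 × 480 × 4.242 × 10⁻³ = 0.9163 kN/mm.
L_req = P_u / φr_n = 100 / 0.9163 = 109.1 mm total.
Round up → use L = 110 mm.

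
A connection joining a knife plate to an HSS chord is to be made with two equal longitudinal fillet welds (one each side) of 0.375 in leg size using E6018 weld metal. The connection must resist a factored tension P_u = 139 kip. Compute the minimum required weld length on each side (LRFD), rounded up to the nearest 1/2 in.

E60XX → F_EXX = 60 ksi.
Throat t_e = 0.707 × 0.375 = 0.2651 in.
φr_n = 0.75 × 0.6 × 60 × 0.2651 = 7.158 kip/in.
L_req = P_u / φr_n = 139 / 7.158 = 19.42 in total.
Per side: 19.42 / 2 = 9.709 in.
Round up → use L = 10 in on each side.

L = 10 in on each side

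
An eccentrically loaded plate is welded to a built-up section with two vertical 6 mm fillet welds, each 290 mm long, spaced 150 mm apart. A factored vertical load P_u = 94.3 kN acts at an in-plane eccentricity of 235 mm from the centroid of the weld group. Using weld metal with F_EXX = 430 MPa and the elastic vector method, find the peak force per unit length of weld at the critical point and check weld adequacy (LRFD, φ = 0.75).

Total weld length L_w = 580 mm. Treat welds as unit-width lines.
Polar moment about centroid: J = 2[d³/12 + d(b/2)²] = 2[290³/12 + 290×75²] = 7327000 mm³.
Direct shear f_v = P/L_w = 94.3×10³ / 580 = 162.6 N/mm (vertical).
Torsion M = P·e = 94.3×10³ × 235 = 22160000 N·mm.
Critical point at (x, y) = (75, 145) from centroid. f_tx = M·y/J = 438.5 N/mm; f_ty = M·x/J = 226.8 N/mm.
Resultant f_max = √[f_tx² + (f_v + f_ty)²] = √[438.5² + (162.6 + 226.8)²] = 586.5 N/mm.
Capacity per unit length: φr_n = 0.75 × 0.6 × 430 × (0.707 × 6) = 820.8 N/mm.
586.5 ≤ 820.8 → adequate.

f_max ≈ 586 N/mm; adequate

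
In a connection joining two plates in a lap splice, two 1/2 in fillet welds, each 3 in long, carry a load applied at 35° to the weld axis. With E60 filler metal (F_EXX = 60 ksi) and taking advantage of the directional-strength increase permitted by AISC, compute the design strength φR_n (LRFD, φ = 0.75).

φR_n ≈ 69.7 kips

t_e = 0.707 × 0.5 = 0.3535 in; A_we = 0.3535 × 6 = 2.121 in².
Directional factor: 1.0 + 0.5 sin^1.5(35°) = 1.217.
F_nw = 0.6 × 60 × 1.217 = 43.82 ksi.
φR_n = 0.75 × 43.82 × 2.121 = 69.71 kips.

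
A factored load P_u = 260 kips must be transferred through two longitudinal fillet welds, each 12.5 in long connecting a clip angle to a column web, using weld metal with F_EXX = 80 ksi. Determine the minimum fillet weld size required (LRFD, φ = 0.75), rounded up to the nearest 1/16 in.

w = 7/16 in

Total weld length L = 25 in.
Required throat t_e = P_u / (φ × 0.6 F_EXX × L) = 260 / (0.75 × 0.6 × 80 × 25) = 0.2889 in.
Required leg w = t_e / 0.707 = 0.4086 in → use 7/16 in.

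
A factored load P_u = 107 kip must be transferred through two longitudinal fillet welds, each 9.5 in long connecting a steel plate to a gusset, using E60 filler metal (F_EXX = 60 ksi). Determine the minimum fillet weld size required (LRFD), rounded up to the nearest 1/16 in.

Total weld length L = 19 in.
Required throat t_e = P_u / (φ × 0.6 F_EXX × L) = 107 / (0.75 × 0.6 × 60 × 19) = 0.2086 in.
Required leg w = t_e / 0.707 = 0.295 in → use 5/16 in.

w = 5/16 in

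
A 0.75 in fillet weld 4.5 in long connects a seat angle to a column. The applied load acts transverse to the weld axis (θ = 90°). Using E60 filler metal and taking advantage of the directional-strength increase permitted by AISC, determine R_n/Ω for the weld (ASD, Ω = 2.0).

R_n/Ω ≈ 64.4 kips

E60XX → F_EXX = 60 ksi.
t_e = 0.707 × 0.75 = 0.5302 in; A_we = 0.5302 × 4.5 = 2.386 in².
Directional factor: 1.0 + 0.5 sin^1.5(90°) = 1.5.
F_nw = 0.6 × 60 × 1.5 = 54 ksi.
R_n/Ω = (54 × 2.386) / 2.0 = 64.43 kips.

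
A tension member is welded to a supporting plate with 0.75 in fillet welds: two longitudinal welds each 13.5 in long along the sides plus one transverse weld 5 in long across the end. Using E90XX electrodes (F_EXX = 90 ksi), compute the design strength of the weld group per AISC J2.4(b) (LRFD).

φR_n ≈ 687 kips

t_e = 0.707 × 0.75 = 0.5302 in.
R_nwl = 0.6 × 90 × 0.5302 × 27 = 773.1 kips (longitudinal, 2 welds).
R_nwt = 0.6 × 90 × 0.5302 × 5 = 143.2 kips (transverse, base value).
(i) R_nwl + R_nwt = 916.3 kips; (ii) 0.85 R_nwl + 1.5 R_nwt = 871.9 kips.
R_n = max = 916.3 kips [governs: (i)]; φR_n = 687.2 kips.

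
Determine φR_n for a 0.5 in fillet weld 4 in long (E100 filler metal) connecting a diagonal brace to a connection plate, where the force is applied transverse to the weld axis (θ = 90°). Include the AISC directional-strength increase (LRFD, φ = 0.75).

E100XX → F_EXX = 100 ksi.
t_e = 0.707 × 0.5 = 0.3535 in; A_we = 0.3535 × 4 = 1.414 in².
Directional factor: 1.0 + 0.5 sin^1.5(90°) = 1.5.
F_nw = 0.6 × 100 × 1.5 = 90 ksi.
φR_n = 0.75 × 90 × 1.414 = 95.44 kip.

φR_n ≈ 95.4 kip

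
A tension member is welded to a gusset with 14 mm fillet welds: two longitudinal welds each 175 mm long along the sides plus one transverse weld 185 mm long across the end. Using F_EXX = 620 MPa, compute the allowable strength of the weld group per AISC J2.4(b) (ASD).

R_n/Ω ≈ 1060 kN

t_e = 0.707 × 14 = 9.898 mm.
R_nwl = 0.6 × 620 × 9.898 × 350 × 10⁻³ = 1289 kN (longitudinal, 2 welds).
R_nwt = 0.6 × 620 × 9.898 × 185 × 10⁻³ = 681.2 kN (transverse, base value).
(i) R_nwl + R_nwt = 1970 kN; (ii) 0.85 R_nwl + 1.5 R_nwt = 2117 kN.
R_n = max = 2117 kN [governs: (ii)]; R_n/Ω = 1059 kN.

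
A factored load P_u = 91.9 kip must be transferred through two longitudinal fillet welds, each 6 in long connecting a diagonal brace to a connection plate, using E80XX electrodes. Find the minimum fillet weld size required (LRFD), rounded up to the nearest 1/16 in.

w = 5/16 in

E80XX → F_EXX = 80 ksi.
Total weld length L = 12 in.
Required throat t_e = P_u / (φ × 0.6 F_EXX × L) = 91.9 / (0.75 × 0.6 × 80 × 12) = 0.2127 in.
Required leg w = t_e / 0.707 = 0.3009 in → use 5/16 in.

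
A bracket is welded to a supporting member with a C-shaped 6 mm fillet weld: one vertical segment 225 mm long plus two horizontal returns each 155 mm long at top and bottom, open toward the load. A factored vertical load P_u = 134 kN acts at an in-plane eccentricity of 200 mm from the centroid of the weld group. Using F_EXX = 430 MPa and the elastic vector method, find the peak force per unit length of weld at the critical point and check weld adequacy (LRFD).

f_max ≈ 866 N/mm; NOT adequate

Total weld length L_w = 535 mm. Treat welds as unit-width lines.
Centroid: x̄ = 2×155×77.5 / 535 = 44.91 mm from the vertical weld.
Polar moment about centroid: J = I_x + I_y = [225³/12 + 2×155×112.5²] + [225×44.91² + 2(155³/12 + 155×32.59²)] = 6276000 mm³.
Direct shear f_v = P/L_w = 134×10³ / 535 = 250.5 N/mm (vertical).
Torsion M = P·e = 134×10³ × 200 = 26800000 N·mm.
Critical point at (x, y) = (110.1, 112.5) from centroid. f_tx = M·y/J = 480.4 N/mm; f_ty = M·x/J = 470.1 N/mm.
Resultant f_max = √[f_tx² + (f_v + f_ty)²] = √[480.4² + (250.5 + 470.1)²] = 866 N/mm.
Capacity per unit length: φr_n = 0.75 × 0.6 × 430 × (0.707 × 6) = 820.8 N/mm.
866 > 820.8 → NOT adequate.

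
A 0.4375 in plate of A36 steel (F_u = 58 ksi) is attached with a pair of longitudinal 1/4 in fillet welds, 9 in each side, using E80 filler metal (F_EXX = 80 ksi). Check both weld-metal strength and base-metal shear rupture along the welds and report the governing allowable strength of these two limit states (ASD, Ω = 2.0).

R_n/Ω ≈ 76.4 kip (weld metal governs)

t_e = 0.707 × 0.25 = 0.1767 in; L = 18 in.
Weld metal: R_n/Ω = (1/2.0) × 0.6 × 80 × 0.1767 × 18 = 76.36 kip.
Base metal (shear rupture): R_n/Ω = (1/2.0) × 0.6 × 58 × 0.4375 × 18 = 137 kip.
Governing: weld metal.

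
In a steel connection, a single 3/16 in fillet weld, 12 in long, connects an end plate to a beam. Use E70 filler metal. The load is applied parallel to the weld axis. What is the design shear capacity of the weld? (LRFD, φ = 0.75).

E70XX → F_EXX = 70 ksi.
Effective throat t_e = 0.707 × 0.1875 = 0.1326 in.
Total length L = 12 in; A_we = 0.1326 × 12 = 1.591 in².
F_nw = 0.6 F_EXX = 0.6 × 70 = 42 ksi.
φR_n = 0.75 × 42 × 1.591 = 50.11 kip.

φR_n ≈ 50.1 kip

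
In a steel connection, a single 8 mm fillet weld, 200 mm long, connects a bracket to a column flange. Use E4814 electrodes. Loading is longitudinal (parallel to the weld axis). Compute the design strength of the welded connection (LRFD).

φR_n ≈ 244 kN

E48XX → F_EXX = 480 MPa.
Effective throat t_e = 0.707 × 8 = 5.656 mm.
Total length L = 200 mm; A_we = 5.656 × 200 = 1131 mm².
F_nw = 0.6 F_EXX = 0.6 × 480 = 288 MPa.
φR_n = 0.75 × 288 × 1131 × 10⁻³ = 244.3 kN.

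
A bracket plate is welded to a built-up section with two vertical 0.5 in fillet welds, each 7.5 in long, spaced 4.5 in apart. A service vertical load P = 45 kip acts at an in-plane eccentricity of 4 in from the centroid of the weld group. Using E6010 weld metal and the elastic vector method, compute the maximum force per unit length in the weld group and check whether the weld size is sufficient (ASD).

f_max ≈ 7.39 kip/in; NOT adequate

E60XX → F_EXX = 60 ksi.
Total weld length L_w = 15 in. Treat welds as unit-width lines.
Polar moment about centroid: J = 2[d³/12 + d(b/2)²] = 2[7.5³/12 + 7.5×2.25²] = 146.2 in³.
Direct shear f_v = P/L_w = 45 / 15 = 3 kip/in (vertical).
Torsion M = P·e = 45 × 4 = 180 kip·in.
Critical point at (x, y) = (2.25, 3.75) from centroid. f_tx = M·y/J = 4.615 kip/in; f_ty = M·x/J = 2.769 kip/in.
Resultant f_max = √[f_tx² + (f_v + f_ty)²] = √[4.615² + (3 + 2.769)²] = 7.388 kip/in.
Capacity per unit length: r_n/Ω = (1/2.0) × 0.6 × 60 × (0.707 × 0.5) = 6.363 kip/in.
7.388 > 6.363 → NOT adequate.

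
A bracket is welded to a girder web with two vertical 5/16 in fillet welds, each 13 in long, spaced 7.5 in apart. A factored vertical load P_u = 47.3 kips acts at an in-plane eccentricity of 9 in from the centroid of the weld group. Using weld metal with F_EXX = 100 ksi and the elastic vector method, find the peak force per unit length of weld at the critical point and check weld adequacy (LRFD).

Total weld length L_w = 26 in. Treat welds as unit-width lines.
Polar moment about centroid: J = 2[d³/12 + d(b/2)²] = 2[13³/12 + 13×3.75²] = 731.8 in³.
Direct shear f_v = P/L_w = 47.3 / 26 = 1.819 kip/in (vertical).
Torsion M = P·e = 47.3 × 9 = 425.7 kip·in.
Critical point at (x, y) = (3.75, 6.5) from centroid. f_tx = M·y/J = 3.781 kip/in; f_ty = M·x/J = 2.181 kip/in.
Resultant f_max = √[f_tx² + (f_v + f_ty)²] = √[3.781² + (1.819 + 2.181)²] = 5.505 kip/in.
Capacity per unit length: φr_n = 0.75 × 0.6 × 100 × (0.707 × 0.3125) = 9.942 kip/in.
5.505 ≤ 9.942 → adequate.

f_max ≈ 5.5 kip/in; adequate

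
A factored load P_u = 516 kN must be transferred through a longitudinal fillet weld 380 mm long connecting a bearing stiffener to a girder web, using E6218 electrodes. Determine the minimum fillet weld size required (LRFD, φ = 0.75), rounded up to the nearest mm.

w = 7 mm

E62XX → F_EXX = 620 MPa.
Total weld length L = 380 mm.
Required throat t_e = P_u / (φ × 0.6 F_EXX × L) = 516 / (0.75 × 0.6 × 620 × 380 × 10⁻³) = 4.867 mm.
Required leg w = t_e / 0.707 = 6.884 mm → use 7 mm.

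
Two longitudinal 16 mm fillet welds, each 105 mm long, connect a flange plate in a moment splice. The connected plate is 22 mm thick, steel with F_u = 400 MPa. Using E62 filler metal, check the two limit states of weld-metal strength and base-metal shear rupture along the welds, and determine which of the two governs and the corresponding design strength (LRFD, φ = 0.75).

φR_n ≈ 663 kN (weld metal governs)

E62XX → F_EXX = 620 MPa.
t_e = 0.707 × 16 = 11.31 mm; L = 210 mm.
Weld metal: φR_n = 0.75 × 0.6 × 620 × 11.31 × 210 × 10⁻³ = 662.8 kN.
Base metal (shear rupture): φR_n = 0.75 × 0.6 × 400 × 22 × 210 × 10⁻³ = 831.6 kN.
Governing: weld metal.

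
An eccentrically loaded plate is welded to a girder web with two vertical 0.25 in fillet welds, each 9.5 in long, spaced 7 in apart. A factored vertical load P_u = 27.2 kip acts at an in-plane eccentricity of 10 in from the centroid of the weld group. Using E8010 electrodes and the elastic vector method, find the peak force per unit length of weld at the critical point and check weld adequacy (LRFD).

f_max ≈ 5.25 kip/in; adequate

E80XX → F_EXX = 80 ksi.
Total weld length L_w = 19 in. Treat welds as unit-width lines.
Polar moment about centroid: J = 2[d³/12 + d(b/2)²] = 2[9.5³/12 + 9.5×3.5²] = 375.6 in³.
Direct shear f_v = P/L_w = 27.2 / 19 = 1.432 kip/in (vertical).
Torsion M = P·e = 27.2 × 10 = 272 kip·in.
Critical point at (x, y) = (3.5, 4.75) from centroid. f_tx = M·y/J = 3.439 kip/in; f_ty = M·x/J = 2.534 kip/in.
Resultant f_max = √[f_tx² + (f_v + f_ty)²] = √[3.439² + (1.432 + 2.534)²] = 5.25 kip/in.
Capacity per unit length: φr_n = 0.75 × 0.6 × 80 × (0.707 × 0.25) = 6.363 kip/in.
5.25 ≤ 6.363 → adequate.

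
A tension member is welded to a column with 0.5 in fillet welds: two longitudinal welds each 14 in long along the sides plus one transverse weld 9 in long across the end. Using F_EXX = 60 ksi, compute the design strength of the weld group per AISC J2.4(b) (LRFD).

φR_n ≈ 356 kips

t_e = 0.707 × 0.5 = 0.3535 in.
R_nwl = 0.6 × 60 × 0.3535 × 28 = 356.3 kips (longitudinal, 2 welds).
R_nwt = 0.6 × 60 × 0.3535 × 9 = 114.5 kips (transverse, base value).
(i) R_nwl + R_nwt = 470.9 kips; (ii) 0.85 R_nwl + 1.5 R_nwt = 474.7 kips.
R_n = max = 474.7 kips [governs: (ii)]; φR_n = 356 kips.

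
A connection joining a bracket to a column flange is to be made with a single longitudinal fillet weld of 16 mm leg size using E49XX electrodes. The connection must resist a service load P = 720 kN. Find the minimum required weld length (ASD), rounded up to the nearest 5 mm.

L = 435 mm

E49XX → F_EXX = 490 MPa.
Throat t_e = 0.707 × 16 = 11.31 mm.
r_n/Ω = (0.6 × 490 × 11.31) / 2.0 = 1663 N/mm = 1.663 kN/mm.
L_req = P / (r_n/Ω) = 720 / 1.663 = 433 mm total.
Round up → use L = 435 mm.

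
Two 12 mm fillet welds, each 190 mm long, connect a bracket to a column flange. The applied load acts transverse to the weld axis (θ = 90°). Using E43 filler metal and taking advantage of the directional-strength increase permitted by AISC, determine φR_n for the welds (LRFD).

E43XX → F_EXX = 430 MPa.
t_e = 0.707 × 12 = 8.484 mm; A_we = 8.484 × 380 = 3224 mm².
Directional factor: 1.0 + 0.5 sin^1.5(90°) = 1.5.
F_nw = 0.6 × 430 × 1.5 = 387 MPa.
φR_n = 0.75 × 387 × 3224 × 10⁻³ = 935.7 kN.

φR_n ≈ 936 kN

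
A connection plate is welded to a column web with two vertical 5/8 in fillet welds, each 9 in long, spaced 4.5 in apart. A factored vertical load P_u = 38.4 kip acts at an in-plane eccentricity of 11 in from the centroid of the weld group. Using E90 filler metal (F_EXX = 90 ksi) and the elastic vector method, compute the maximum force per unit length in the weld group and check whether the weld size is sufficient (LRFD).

Total weld length L_w = 18 in. Treat welds as unit-width lines.
Polar moment about centroid: J = 2[d³/12 + d(b/2)²] = 2[9³/12 + 9×2.25²] = 212.6 in³.
Direct shear f_v = P/L_w = 38.4 / 18 = 2.133 kip/in (vertical).
Torsion M = P·e = 38.4 × 11 = 422.4 kip·in.
Critical point at (x, y) = (2.25, 4.5) from centroid. f_tx = M·y/J = 8.94 kip/in; f_ty = M·x/J = 4.47 kip/in.
Resultant f_max = √[f_tx² + (f_v + f_ty)²] = √[8.94² + (2.133 + 4.47)²] = 11.11 kip/in.
Capacity per unit length: φr_n = 0.75 × 0.6 × 90 × (0.707 × 0.625) = 17.9 kip/in.
11.11 ≤ 17.9 → adequate.

f_max ≈ 11.1 kip/in; adequate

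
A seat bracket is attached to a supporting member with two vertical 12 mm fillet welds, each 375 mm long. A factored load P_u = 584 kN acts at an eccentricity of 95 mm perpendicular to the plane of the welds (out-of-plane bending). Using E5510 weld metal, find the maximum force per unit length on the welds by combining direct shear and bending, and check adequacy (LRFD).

E55XX → F_EXX = 550 MPa.
L_w = 2 × 375 = 750 mm; section modulus (unit throat) S = 2 × L²/6 = 46880 mm².
Direct shear f_v = P/L_w = 584×10³/750 = 778.7 N/mm.
Moment M = P × e = 584×10³ × 95 = 55480000 N·mm; bending f_b = M/S = 1184 N/mm.
f_max = √(f_v² + f_b²) = √(778.7² + 1184²) = 1417 N/mm.
φr_n = 0.75 × 0.6 × 550 × (0.707 × 12) = 2100 N/mm → adequate.

f_max ≈ 1420 N/mm; adequate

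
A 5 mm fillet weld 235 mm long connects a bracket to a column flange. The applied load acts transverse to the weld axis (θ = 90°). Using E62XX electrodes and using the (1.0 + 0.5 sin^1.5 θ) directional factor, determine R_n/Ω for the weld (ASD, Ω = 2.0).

E62XX → F_EXX = 620 MPa.
t_e = 0.707 × 5 = 3.535 mm; A_we = 3.535 × 235 = 830.7 mm².
Directional factor: 1.0 + 0.5 sin^1.5(90°) = 1.5.
F_nw = 0.6 × 620 × 1.5 = 558 MPa.
R_n/Ω = (558 × 830.7) / 2.0 × 10⁻³ = 231.8 kN.

R_n/Ω ≈ 232 kN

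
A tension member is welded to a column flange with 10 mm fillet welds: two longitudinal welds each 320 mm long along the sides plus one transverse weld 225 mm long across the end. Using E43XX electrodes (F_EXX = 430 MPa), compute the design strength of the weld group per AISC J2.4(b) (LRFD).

φR_n ≈ 1210 kN

t_e = 0.707 × 10 = 7.07 mm.
R_nwl = 0.6 × 430 × 7.07 × 640 × 10⁻³ = 1167 kN (longitudinal, 2 welds).
R_nwt = 0.6 × 430 × 7.07 × 225 × 10⁻³ = 410.4 kN (transverse, base value).
(i) R_nwl + R_nwt = 1578 kN; (ii) 0.85 R_nwl + 1.5 R_nwt = 1608 kN.
R_n = max = 1608 kN [governs: (ii)]; φR_n = 1206 kN.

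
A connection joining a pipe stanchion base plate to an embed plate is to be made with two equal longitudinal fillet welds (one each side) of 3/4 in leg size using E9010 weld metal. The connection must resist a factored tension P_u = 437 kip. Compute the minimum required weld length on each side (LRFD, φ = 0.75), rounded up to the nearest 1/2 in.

L = 10.5 in on each side

E90XX → F_EXX = 90 ksi.
Throat t_e = 0.707 × 0.75 = 0.5302 in.
φr_n = 0.75 × 0.6 × 90 × 0.5302 = 21.48 kip/in.
L_req = P_u / φr_n = 437 / 21.48 = 20.35 in total.
Per side: 20.35 / 2 = 10.17 in.
Round up → use L = 10.5 in on each side.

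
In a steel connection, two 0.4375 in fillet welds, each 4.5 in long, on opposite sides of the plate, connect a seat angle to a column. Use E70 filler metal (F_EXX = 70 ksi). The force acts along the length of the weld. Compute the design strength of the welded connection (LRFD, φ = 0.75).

φR_n ≈ 87.7 kips

Effective throat t_e = 0.707 × 0.4375 = 0.3093 in.
Total length L = 9 in; A_we = 0.3093 × 9 = 2.784 in².
F_nw = 0.6 F_EXX = 0.6 × 70 = 42 ksi.
φR_n = 0.75 × 42 × 2.784 = 87.69 kips.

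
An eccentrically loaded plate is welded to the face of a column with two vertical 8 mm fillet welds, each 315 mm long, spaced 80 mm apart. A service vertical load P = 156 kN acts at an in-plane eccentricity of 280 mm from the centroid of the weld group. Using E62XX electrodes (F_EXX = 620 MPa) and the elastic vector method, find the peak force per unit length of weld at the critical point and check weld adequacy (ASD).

Total weld length L_w = 630 mm. Treat welds as unit-width lines.
Polar moment about centroid: J = 2[d³/12 + d(b/2)²] = 2[315³/12 + 315×40²] = 6217000 mm³.
Direct shear f_v = P/L_w = 156×10³ / 630 = 247.6 N/mm (vertical).
Torsion M = P·e = 156×10³ × 280 = 43680000 N·mm.
Critical point at (x, y) = (40, 157.5) from centroid. f_tx = M·y/J = 1107 N/mm; f_ty = M·x/J = 281 N/mm.
Resultant f_max = √[f_tx² + (f_v + f_ty)²] = √[1107² + (247.6 + 281)²] = 1226 N/mm.
Capacity per unit length: r_n/Ω = (1/2.0) × 0.6 × 620 × (0.707 × 8) = 1052 N/mm.
1226 > 1052 → NOT adequate.

f_max ≈ 1230 N/mm; NOT adequate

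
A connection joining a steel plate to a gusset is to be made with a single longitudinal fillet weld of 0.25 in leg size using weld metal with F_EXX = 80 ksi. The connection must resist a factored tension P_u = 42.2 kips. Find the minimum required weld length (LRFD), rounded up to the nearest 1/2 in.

L = 7 in

Throat t_e = 0.707 × 0.25 = 0.1767 in.
φr_n = 0.75 × 0.6 × 80 × 0.1767 = 6.363 kips/in.
L_req = P_u / φr_n = 42.2 / 6.363 = 6.632 in total.
Round up → use L = 7 in.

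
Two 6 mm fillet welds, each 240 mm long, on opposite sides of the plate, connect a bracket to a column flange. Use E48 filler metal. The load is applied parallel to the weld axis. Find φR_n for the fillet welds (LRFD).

E48XX → F_EXX = 480 MPa.
Effective throat t_e = 0.707 × 6 = 4.242 mm.
Total length L = 480 mm; A_we = 4.242 × 480 = 2036 mm².
F_nw = 0.6 F_EXX = 0.6 × 480 = 288 MPa.
φR_n = 0.75 × 288 × 2036 × 10⁻³ = 439.8 kN.

φR_n ≈ 440 kN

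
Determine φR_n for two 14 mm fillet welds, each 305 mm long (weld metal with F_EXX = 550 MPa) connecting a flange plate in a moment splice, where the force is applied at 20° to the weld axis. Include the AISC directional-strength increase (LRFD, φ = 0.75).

φR_n ≈ 1640 kN

t_e = 0.707 × 14 = 9.898 mm; A_we = 9.898 × 610 = 6038 mm².
Directional factor: 1.0 + 0.5 sin^1.5(20°) = 1.1.
F_nw = 0.6 × 550 × 1.1 = 363 MPa.
φR_n = 0.75 × 363 × 6038 × 10⁻³ = 1644 kN.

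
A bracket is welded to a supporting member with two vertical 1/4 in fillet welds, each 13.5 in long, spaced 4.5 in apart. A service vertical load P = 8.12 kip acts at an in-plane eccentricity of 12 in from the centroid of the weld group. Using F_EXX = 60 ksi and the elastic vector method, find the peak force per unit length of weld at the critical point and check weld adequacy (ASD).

Total weld length L_w = 27 in. Treat welds as unit-width lines.
Polar moment about centroid: J = 2[d³/12 + d(b/2)²] = 2[13.5³/12 + 13.5×2.25²] = 546.8 in³.
Direct shear f_v = P/L_w = 8.12 / 27 = 0.3007 kip/in (vertical).
Torsion M = P·e = 8.12 × 12 = 97.44 kip·in.
Critical point at (x, y) = (2.25, 6.75) from centroid. f_tx = M·y/J = 1.203 kip/in; f_ty = M·x/J = 0.401 kip/in.
Resultant f_max = √[f_tx² + (f_v + f_ty)²] = √[1.203² + (0.3007 + 0.401)²] = 1.393 kip/in.
Capacity per unit length: r_n/Ω = (1/2.0) × 0.6 × 60 × (0.707 × 0.25) = 3.181 kip/in.
1.393 ≤ 3.181 → adequate.

f_max ≈ 1.39 kip/in; adequate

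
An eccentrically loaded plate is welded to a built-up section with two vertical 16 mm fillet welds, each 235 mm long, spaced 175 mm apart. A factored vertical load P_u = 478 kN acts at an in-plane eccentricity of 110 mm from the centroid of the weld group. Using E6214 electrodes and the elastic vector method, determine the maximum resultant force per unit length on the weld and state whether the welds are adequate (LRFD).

f_max ≈ 2110 N/mm; adequate

E62XX → F_EXX = 620 MPa.
Total weld length L_w = 470 mm. Treat welds as unit-width lines.
Polar moment about centroid: J = 2[d³/12 + d(b/2)²] = 2[235³/12 + 235×87.5²] = 5761000 mm³.
Direct shear f_v = P/L_w = 478×10³ / 470 = 1017 N/mm (vertical).
Torsion M = P·e = 478×10³ × 110 = 52580000 N·mm.
Critical point at (x, y) = (87.5, 117.5) from centroid. f_tx = M·y/J = 1072 N/mm; f_ty = M·x/J = 798.5 N/mm.
Resultant f_max = √[f_tx² + (f_v + f_ty)²] = √[1072² + (1017 + 798.5)²] = 2109 N/mm.
Capacity per unit length: φr_n = 0.75 × 0.6 × 620 × (0.707 × 16) = 3156 N/mm.
2109 ≤ 3156 → adequate.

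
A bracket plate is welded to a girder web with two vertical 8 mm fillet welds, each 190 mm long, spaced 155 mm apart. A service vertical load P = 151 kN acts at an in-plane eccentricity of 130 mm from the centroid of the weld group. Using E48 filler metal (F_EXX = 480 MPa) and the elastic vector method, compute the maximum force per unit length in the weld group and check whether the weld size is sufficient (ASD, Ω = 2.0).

f_max ≈ 1000 N/mm; NOT adequate

Total weld length L_w = 380 mm. Treat welds as unit-width lines.
Polar moment about centroid: J = 2[d³/12 + d(b/2)²] = 2[190³/12 + 190×77.5²] = 3426000 mm³.
Direct shear f_v = P/L_w = 151×10³ / 380 = 397.4 N/mm (vertical).
Torsion M = P·e = 151×10³ × 130 = 19630000 N·mm.
Critical point at (x, y) = (77.5, 95) from centroid. f_tx = M·y/J = 544.4 N/mm; f_ty = M·x/J = 444.1 N/mm.
Resultant f_max = √[f_tx² + (f_v + f_ty)²] = √[544.4² + (397.4 + 444.1)²] = 1002 N/mm.
Capacity per unit length: r_n/Ω = (1/2.0) × 0.6 × 480 × (0.707 × 8) = 814.5 N/mm.
1002 > 814.5 → NOT adequate.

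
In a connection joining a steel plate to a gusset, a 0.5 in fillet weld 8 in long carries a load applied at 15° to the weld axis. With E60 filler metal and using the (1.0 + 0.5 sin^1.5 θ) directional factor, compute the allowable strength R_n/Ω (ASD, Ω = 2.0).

E60XX → F_EXX = 60 ksi.
t_e = 0.707 × 0.5 = 0.3535 in; A_we = 0.3535 × 8 = 2.828 in².
Directional factor: 1.0 + 0.5 sin^1.5(15°) = 1.066.
F_nw = 0.6 × 60 × 1.066 = 38.37 ksi.
R_n/Ω = (38.37 × 2.828) / 2.0 = 54.26 kip.

R_n/Ω ≈ 54.3 kip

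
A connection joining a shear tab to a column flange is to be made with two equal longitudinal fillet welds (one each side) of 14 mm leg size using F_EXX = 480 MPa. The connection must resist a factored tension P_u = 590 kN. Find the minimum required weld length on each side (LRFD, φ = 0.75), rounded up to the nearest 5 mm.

L = 140 mm on each side

Throat t_e = 0.707 × 14 = 9.898 mm.
φr_n = 0.75 × 0.6 × 480 × 9.898 × 10⁻³ = 2.138 kN/mm.
L_req = P_u / φr_n = 590 / 2.138 = 276 mm total.
Per side: 276 / 2 = 138 mm.
Round up → use L = 140 mm on each side.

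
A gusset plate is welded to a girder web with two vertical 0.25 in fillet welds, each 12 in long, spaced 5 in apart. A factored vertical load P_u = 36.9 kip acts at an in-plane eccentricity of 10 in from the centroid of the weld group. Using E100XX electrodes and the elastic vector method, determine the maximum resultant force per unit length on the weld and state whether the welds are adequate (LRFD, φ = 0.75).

E100XX → F_EXX = 100 ksi.
Total weld length L_w = 24 in. Treat welds as unit-width lines.
Polar moment about centroid: J = 2[d³/12 + d(b/2)²] = 2[12³/12 + 12×2.5²] = 438 in³.
Direct shear f_v = P/L_w = 36.9 / 24 = 1.537 kip/in (vertical).
Torsion M = P·e = 36.9 × 10 = 369 kip·in.
Critical point at (x, y) = (2.5, 6) from centroid. f_tx = M·y/J = 5.055 kip/in; f_ty = M·x/J = 2.106 kip/in.
Resultant f_max = √[f_tx² + (f_v + f_ty)²] = √[5.055² + (1.537 + 2.106)²] = 6.231 kip/in.
Capacity per unit length: φr_n = 0.75 × 0.6 × 100 × (0.707 × 0.25) = 7.954 kip/in.
6.231 ≤ 7.954 → adequate.

f_max ≈ 6.23 kip/in; adequate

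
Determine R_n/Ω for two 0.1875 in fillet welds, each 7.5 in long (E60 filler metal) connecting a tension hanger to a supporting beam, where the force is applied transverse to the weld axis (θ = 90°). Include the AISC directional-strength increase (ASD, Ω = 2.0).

E60XX → F_EXX = 60 ksi.
t_e = 0.707 × 0.1875 = 0.1326 in; A_we = 0.1326 × 15 = 1.988 in².
Directional factor: 1.0 + 0.5 sin^1.5(90°) = 1.5.
F_nw = 0.6 × 60 × 1.5 = 54 ksi.
R_n/Ω = (54 × 1.988) / 2.0 = 53.69 kips.

R_n/Ω ≈ 53.7 kips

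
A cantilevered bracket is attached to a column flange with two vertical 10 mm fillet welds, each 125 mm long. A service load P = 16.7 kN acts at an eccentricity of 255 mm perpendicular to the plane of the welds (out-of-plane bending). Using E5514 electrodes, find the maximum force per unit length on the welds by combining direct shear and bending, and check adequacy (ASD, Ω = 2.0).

E55XX → F_EXX = 550 MPa.
L_w = 2 × 125 = 250 mm; section modulus (unit throat) S = 2 × L²/6 = 5208 mm².
Direct shear f_v = P/L_w = 16.7×10³/250 = 66.8 N/mm.
Moment M = P × e = 16.7×10³ × 255 = 4258500 N·mm; bending f_b = M/S = 817.6 N/mm.
f_max = √(f_v² + f_b²) = √(66.8² + 817.6²) = 820.4 N/mm.
r_n/Ω = (1/2.0) × 0.6 × 550 × (0.707 × 10) = 1167 N/mm → adequate.

f_max ≈ 820 N/mm; adequate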